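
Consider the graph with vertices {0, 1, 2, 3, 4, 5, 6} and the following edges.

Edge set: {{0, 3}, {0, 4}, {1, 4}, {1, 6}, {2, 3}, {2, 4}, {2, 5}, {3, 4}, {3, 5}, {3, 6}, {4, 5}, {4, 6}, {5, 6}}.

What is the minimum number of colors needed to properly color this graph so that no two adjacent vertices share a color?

3, 4, 5, 6 are mutually adjacent (a clique of size 4), so at least 4 colors are needed.
4 colors suffice: 0=green, 1=blue, 2=green, 3=blue, 4=red, 5=yellow, 6=green. No two adjacent vertices share a color.

4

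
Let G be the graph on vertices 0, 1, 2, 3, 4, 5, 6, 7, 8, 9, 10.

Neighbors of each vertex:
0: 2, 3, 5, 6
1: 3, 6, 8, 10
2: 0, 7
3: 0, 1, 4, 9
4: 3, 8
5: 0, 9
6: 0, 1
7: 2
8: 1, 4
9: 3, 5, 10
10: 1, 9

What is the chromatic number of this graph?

2

2 and 7 are adjacent, so at least 2 colors are needed.
One proper 2-coloring: 0=a, 1=a, 2=b, 3=b, 4=a, 5=b, 6=b, 7=a, 8=b, 9=a, 10=b. No two adjacent vertices share a color.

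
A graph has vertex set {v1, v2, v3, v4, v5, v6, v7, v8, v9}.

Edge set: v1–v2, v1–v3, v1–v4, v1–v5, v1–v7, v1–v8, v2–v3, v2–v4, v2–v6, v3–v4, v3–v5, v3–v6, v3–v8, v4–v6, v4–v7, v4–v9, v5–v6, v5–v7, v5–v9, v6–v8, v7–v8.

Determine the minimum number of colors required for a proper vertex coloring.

4

v1, v2, v3, v4 are mutually adjacent (a clique of size 4), so at least 4 colors are needed.
4 colors suffice: color 1 → {v3, v7, v9}; color 2 → {v4, v5, v8}; color 3 → {v1, v6}; color 4 → {v2}. Every edge joins two different colors.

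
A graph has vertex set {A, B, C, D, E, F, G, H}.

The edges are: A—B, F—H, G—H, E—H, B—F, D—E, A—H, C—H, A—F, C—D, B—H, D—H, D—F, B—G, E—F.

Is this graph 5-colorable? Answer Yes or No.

The chromatic number is 4. A, B, F, H form a clique, so at least 4 colors are needed.
4 colors suffice: color 1 → {H}; color 2 → {C, F, G}; color 3 → {B, D}; color 4 → {A, E}.
Since 5 ≥ 4, a proper 5-coloring certainly exists.

Yes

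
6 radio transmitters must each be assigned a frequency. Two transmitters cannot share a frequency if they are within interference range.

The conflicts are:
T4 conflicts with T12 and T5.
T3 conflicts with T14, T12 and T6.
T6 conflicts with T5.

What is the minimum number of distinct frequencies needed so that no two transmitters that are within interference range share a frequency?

The cycle T12-T3-T6-T5-T4-T12 has odd length 5, so it cannot be 2-colored; at least 3 frequencies are needed.
3 frequencies suffice: frequency 1 → {T4, T3}; frequency 2 → {T14, T12, T6}; frequency 3 → {T5}. No two conflicting transmitters share a frequency.

3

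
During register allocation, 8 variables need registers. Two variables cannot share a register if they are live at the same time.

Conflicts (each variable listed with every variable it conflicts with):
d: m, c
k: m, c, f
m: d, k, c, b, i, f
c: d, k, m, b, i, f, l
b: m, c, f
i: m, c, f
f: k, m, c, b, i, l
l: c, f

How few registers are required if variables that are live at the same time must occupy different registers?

4

m, c, i, f are mutually in conflict, so at least 4 registers are needed.
4 registers suffice: register 1 → {c}; register 2 → {d, f}; register 3 → {m, l}; register 4 → {k, b, i}. Every pair that conflicts lands in different registers.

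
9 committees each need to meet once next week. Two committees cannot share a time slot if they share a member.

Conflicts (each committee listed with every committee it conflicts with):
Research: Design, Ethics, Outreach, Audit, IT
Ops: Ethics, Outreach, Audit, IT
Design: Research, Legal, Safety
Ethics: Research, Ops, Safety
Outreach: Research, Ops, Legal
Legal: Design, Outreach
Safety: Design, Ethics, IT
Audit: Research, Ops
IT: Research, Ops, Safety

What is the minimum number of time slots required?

Ops and Outreach conflict, so at least 2 time slots are needed.
A valid assignment using 2 time slots: Research=1, Ops=1, Design=2, Ethics=2, Outreach=2, Legal=1, Safety=1, Audit=2, IT=2. Every pair that conflicts lands in different time slots.

2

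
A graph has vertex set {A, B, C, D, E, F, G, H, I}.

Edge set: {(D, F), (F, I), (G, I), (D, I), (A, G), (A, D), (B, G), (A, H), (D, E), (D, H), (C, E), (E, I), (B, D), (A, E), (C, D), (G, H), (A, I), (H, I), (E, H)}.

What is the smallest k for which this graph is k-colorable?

5

A, D, E, H, I are mutually adjacent (a clique of size 5), so at least 5 colors are needed.
One proper 5-coloring: A=purple, B=blue, C=blue, D=red, E=green, F=green, G=red, H=yellow, I=blue. Each edge has distinct colors on its endpoints.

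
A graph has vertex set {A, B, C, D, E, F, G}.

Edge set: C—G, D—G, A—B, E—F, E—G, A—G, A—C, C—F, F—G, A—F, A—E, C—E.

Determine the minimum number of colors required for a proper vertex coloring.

5

A, C, E, F, G are pairwise adjacent (a clique of size 5), so at least 5 colors are needed.
5 colors suffice: A=blue, B=red, C=yellow, D=blue, E=purple, F=green, G=red. Each edge has distinct colors on its endpoints.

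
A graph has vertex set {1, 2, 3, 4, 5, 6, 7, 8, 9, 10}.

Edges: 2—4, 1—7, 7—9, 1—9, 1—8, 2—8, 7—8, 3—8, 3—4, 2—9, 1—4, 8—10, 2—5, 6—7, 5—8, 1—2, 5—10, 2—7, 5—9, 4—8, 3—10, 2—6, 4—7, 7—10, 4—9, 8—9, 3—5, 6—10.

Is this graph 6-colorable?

The chromatic number is 6. 1, 2, 4, 7, 8, 9 form a clique, so at least 6 colors are needed.
6 colors suffice: 1=f, 2=c, 3=e, 4=d, 5=b, 6=a, 7=b, 8=a, 9=e, 10=c.
That is already a proper 6-coloring.

Yes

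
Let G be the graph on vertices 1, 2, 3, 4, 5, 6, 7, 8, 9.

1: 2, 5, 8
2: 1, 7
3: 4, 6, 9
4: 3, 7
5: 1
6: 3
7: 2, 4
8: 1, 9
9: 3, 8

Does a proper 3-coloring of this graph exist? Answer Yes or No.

Yes

The chromatic number is 3. The cycle 3-9-8-1-2-7-4-3 has odd length 7, so it cannot be 2-colored; at least 3 colors are needed.
One proper 3-coloring: 1=red, 2=blue, 3=red, 4=blue, 5=blue, 6=blue, 7=red, 8=blue, 9=green.
That is already a proper 3-coloring.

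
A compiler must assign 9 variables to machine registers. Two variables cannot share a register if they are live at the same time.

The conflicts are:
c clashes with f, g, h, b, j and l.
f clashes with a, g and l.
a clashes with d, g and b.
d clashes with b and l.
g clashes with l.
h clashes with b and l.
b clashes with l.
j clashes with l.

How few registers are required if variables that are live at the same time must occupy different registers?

4

c, f, g, l are mutually in conflict, so at least 4 registers are needed.
4 registers suffice: register 1 → {a, l}; register 2 → {c, d}; register 3 → {g, b, j}; register 4 → {f, h}. Each listed conflict is separated.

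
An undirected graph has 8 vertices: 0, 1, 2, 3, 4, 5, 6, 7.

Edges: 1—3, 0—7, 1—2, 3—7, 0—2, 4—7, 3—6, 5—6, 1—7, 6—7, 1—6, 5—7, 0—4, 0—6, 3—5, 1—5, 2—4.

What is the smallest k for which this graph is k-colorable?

1, 3, 5, 6, 7 form a clique, so at least 5 colors are needed.
One proper 5-coloring: 0=blue, 1=blue, 2=red, 3=yellow, 4=green, 5=purple, 6=green, 7=red. Each edge has distinct colors on its endpoints.

5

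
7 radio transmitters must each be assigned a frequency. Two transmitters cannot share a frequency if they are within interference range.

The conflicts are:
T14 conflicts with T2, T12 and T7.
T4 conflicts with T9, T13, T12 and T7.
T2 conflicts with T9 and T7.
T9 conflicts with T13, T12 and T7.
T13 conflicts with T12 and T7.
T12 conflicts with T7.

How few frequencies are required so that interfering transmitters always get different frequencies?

T4, T9, T13, T12, T7 are mutually in conflict, so at least 5 frequencies are needed.
5 frequencies suffice: frequency 1 → {T7}; frequency 2 → {T14, T9}; frequency 3 → {T2, T12}; frequency 4 → {T13}; frequency 5 → {T4}. Each listed conflict is separated.

5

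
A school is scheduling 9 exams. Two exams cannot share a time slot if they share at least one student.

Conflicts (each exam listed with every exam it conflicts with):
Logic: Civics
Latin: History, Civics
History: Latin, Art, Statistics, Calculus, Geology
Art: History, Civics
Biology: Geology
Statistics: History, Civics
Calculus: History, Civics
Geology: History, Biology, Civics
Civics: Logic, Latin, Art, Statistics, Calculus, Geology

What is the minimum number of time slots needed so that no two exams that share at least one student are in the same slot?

2

History and Calculus conflict, so at least 2 time slots are needed.
A valid assignment using 2 time slots: Logic=2, Latin=2, History=1, Art=2, Biology=1, Statistics=2, Calculus=2, Geology=2, Civics=1. Every pair that conflicts lands in different time slots.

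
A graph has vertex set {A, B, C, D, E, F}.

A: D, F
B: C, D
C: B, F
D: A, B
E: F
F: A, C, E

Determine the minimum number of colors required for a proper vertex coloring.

The cycle F-A-D-B-C-F has odd length 5, so it cannot be 2-colored; at least 3 colors are needed.
3 colors suffice: color 1 → {D, F}; color 2 → {A, C, E}; color 3 → {B}. Every edge joins two different colors.

3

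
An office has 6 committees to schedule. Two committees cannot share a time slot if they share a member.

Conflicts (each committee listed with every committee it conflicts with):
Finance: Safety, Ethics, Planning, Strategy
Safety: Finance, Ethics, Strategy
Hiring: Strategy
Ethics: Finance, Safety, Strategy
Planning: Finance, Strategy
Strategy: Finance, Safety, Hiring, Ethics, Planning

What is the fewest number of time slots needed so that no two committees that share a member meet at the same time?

Finance, Safety, Ethics, Strategy are mutually in conflict, so at least 4 time slots are needed.
4 time slots suffice: time slot 1 → {Strategy}; time slot 2 → {Finance, Hiring}; time slot 3 → {Ethics, Planning}; time slot 4 → {Safety}. Every pair that conflicts lands in different time slots.

4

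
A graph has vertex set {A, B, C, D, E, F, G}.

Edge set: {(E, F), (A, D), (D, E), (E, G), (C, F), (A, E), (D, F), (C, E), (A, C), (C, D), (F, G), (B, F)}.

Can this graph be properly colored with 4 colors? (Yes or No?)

Yes

The chromatic number is 4. A, C, D, E are pairwise adjacent (a clique of size 4), so at least 4 colors are needed.
4 colors suffice: A=2, B=1, C=4, D=3, E=1, F=2, G=3.
That is already a proper 4-coloring.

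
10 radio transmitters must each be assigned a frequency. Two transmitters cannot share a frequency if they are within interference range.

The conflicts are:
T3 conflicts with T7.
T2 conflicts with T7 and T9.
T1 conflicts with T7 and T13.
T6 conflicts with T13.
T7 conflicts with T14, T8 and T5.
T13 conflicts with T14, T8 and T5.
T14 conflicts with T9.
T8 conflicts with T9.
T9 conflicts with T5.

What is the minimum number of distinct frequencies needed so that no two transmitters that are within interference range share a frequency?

2

T2 and T7 conflict, so at least 2 frequencies are needed.
2 frequencies suffice: frequency 1 → {T7, T13, T9}; frequency 2 → {T3, T2, T1, T6, T14, T8, T5}. Each listed conflict is separated.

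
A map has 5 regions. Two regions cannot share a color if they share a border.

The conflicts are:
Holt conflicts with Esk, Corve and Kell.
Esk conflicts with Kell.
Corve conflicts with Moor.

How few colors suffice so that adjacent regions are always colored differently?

3

Holt, Esk, Kell are mutually in conflict, so at least 3 colors are needed.
One proper 3-coloring: Holt=1, Esk=2, Corve=2, Moor=1, Kell=3. Each listed conflict is separated.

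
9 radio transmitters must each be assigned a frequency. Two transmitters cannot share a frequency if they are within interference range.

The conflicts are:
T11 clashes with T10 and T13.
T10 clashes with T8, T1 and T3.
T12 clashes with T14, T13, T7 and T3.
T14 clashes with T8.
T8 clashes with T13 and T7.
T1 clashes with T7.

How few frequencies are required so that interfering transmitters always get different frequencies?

3

The cycle T3-T12-T14-T8-T10-T3 has odd length 5, so it cannot be 2-colored; at least 3 frequencies are needed.
A valid assignment using 3 frequencies: T11=1, T10=2, T12=1, T14=2, T8=1, T13=2, T1=1, T7=2, T3=3. Each listed conflict is separated.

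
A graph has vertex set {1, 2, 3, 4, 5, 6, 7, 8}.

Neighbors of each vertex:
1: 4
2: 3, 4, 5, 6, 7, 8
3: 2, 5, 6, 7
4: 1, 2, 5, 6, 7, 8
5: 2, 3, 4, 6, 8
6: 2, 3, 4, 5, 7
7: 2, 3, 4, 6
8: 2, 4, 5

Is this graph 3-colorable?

2, 4, 5, 8 are pairwise adjacent (a clique of size 4), so at least 4 colors are needed.
So 3 colors are not enough.

No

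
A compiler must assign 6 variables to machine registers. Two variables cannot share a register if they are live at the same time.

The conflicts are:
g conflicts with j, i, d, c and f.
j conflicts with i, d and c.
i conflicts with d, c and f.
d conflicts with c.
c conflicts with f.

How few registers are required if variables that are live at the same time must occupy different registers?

g, j, i, d, c all conflict with each other, so at least 5 registers are needed.
A valid assignment using 5 registers: g=1, j=4, i=2, d=5, c=3, f=4. No two conflicting variables share a register.

5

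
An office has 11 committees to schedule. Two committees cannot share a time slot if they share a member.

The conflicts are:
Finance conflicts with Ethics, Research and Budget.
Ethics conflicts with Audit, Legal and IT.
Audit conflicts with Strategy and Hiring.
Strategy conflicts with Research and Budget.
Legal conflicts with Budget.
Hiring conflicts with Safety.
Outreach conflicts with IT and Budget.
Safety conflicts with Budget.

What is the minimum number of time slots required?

3

The cycle IT-Ethics-Legal-Budget-Outreach-IT has odd length 5, so it cannot be 2-colored; at least 3 time slots are needed.
3 time slots suffice: time slot 1 → {Ethics, Hiring, Research, Budget}; time slot 2 → {Finance, Audit, Legal, Outreach, Safety}; time slot 3 → {Strategy, IT}. Each listed conflict is separated.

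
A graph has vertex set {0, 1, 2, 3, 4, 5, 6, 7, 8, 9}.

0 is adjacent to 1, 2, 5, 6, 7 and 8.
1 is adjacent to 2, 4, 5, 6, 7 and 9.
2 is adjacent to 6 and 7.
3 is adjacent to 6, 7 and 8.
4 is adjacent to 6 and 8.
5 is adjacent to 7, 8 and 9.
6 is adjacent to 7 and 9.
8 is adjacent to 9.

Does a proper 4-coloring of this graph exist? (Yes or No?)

No

0, 1, 2, 6, 7 are mutually adjacent (a clique of size 5), so at least 5 colors are needed.
So 4 colors are not enough.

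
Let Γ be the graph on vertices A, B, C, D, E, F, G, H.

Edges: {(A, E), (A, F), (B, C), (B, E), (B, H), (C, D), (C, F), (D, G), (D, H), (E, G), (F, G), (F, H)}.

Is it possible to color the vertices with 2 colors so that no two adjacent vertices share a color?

The cycle D-H-B-E-G-D has odd length 5, so it cannot be 2-colored; at least 3 colors are needed.
So 2 colors are not enough.

No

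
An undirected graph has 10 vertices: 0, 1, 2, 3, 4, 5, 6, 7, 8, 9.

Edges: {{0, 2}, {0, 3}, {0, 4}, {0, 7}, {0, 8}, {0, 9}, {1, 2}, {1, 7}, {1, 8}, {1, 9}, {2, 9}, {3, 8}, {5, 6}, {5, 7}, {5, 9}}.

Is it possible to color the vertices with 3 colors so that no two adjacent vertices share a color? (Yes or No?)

Yes

The chromatic number is 3. 0, 2, 9 are mutually adjacent, so at least 3 colors are needed.
3 colors suffice: color red → {0, 1, 5}; color blue → {4, 6, 7, 8, 9}; color green → {2, 3}.
That is already a proper 3-coloring.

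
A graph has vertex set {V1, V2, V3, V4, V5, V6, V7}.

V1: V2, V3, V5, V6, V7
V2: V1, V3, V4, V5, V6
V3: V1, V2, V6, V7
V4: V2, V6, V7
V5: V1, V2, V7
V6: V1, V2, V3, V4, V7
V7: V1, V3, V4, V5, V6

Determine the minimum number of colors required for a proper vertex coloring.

4

V1, V3, V6, V7 are pairwise adjacent (a clique of size 4), so at least 4 colors are needed.
One proper 4-coloring: V1=1, V2=2, V3=4, V4=1, V5=3, V6=3, V7=2. No two adjacent vertices share a color.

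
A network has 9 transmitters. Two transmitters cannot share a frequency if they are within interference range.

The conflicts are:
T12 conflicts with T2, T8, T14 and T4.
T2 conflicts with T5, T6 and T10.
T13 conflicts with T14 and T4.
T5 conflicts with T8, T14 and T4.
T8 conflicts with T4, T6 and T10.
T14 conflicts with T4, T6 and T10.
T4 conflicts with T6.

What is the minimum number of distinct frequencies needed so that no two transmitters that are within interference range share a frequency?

3

T12, T14, T4 pairwise conflict, so at least 3 frequencies are needed.
3 frequencies suffice: frequency 1 → {T2, T8, T14}; frequency 2 → {T4, T10}; frequency 3 → {T12, T13, T5, T6}. Every pair that conflicts lands in different frequencies.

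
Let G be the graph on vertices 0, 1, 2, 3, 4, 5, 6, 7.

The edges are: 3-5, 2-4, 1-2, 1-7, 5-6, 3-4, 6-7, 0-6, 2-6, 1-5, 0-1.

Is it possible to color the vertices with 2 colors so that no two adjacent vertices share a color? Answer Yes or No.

The cycle 2-6-5-3-4-2 has odd length 5, so it cannot be 2-colored; at least 3 colors are needed.
So 2 colors are not enough.

No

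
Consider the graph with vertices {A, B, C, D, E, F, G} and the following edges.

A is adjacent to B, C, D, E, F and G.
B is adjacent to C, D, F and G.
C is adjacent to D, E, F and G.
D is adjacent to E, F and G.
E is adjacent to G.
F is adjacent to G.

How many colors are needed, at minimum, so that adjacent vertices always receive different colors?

A, B, C, D, F, G are mutually adjacent (a clique of size 6), so at least 6 colors are needed.
6 colors suffice: color 1 → {D}; color 2 → {C}; color 3 → {G}; color 4 → {A}; color 5 → {E, F}; color 6 → {B}. Every edge joins two different colors.

6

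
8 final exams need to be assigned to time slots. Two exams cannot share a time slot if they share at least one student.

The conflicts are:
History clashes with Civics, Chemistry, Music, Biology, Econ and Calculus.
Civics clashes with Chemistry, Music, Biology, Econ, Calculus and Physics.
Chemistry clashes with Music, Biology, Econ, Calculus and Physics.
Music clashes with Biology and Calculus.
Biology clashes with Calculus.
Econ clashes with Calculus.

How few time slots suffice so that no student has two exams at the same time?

6

History, Civics, Chemistry, Music, Biology, Calculus all conflict with each other, so at least 6 time slots are needed.
6 time slots suffice: History=3, Civics=2, Chemistry=1, Music=5, Biology=6, Econ=5, Calculus=4, Physics=3. No two conflicting exams share a time slot.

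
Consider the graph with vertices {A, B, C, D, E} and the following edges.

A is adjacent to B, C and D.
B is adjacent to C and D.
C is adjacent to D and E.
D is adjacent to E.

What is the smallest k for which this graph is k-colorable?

4

A, B, C, D are mutually adjacent (a clique of size 4), so at least 4 colors are needed.
4 colors suffice: color 1 → {C}; color 2 → {D}; color 3 → {A, E}; color 4 → {B}. Every edge joins two different colors.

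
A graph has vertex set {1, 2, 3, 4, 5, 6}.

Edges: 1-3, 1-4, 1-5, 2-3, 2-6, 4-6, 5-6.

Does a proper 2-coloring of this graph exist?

The cycle 3-2-6-5-1-3 has odd length 5, so it cannot be 2-colored; at least 3 colors are needed.
So 2 colors are not enough.

No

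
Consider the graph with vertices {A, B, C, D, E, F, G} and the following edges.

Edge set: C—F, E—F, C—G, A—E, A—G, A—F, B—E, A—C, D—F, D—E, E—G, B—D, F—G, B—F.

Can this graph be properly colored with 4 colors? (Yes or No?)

The chromatic number is 4. A, C, F, G form a clique, so at least 4 colors are needed.
A valid assignment using 4 colors: A=3, B=3, C=2, D=4, E=2, F=1, G=4.
That is already a proper 4-coloring.

Yes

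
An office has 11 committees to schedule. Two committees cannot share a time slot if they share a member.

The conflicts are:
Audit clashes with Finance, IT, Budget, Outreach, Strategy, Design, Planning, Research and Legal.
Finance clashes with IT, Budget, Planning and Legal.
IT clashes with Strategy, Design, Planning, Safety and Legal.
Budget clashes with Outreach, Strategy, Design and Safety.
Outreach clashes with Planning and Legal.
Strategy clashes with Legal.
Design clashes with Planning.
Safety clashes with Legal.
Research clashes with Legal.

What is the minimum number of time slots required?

4

Audit, IT, Design, Planning pairwise conflict, so at least 4 time slots are needed.
4 time slots suffice: time slot 1 → {Audit, Safety}; time slot 2 → {Budget, Planning, Legal}; time slot 3 → {IT, Outreach, Research}; time slot 4 → {Finance, Strategy, Design}. Every pair that conflicts lands in different time slots.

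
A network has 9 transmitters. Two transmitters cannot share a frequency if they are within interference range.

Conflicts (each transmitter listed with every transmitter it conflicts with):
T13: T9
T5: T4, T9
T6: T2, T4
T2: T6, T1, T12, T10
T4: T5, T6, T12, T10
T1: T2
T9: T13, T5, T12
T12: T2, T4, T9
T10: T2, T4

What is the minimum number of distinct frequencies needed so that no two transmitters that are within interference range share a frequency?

2

T13 and T9 conflict, so at least 2 frequencies are needed.
A valid assignment using 2 frequencies: T13=2, T5=2, T6=2, T2=1, T4=1, T1=2, T9=1, T12=2, T10=2. Each listed conflict is separated.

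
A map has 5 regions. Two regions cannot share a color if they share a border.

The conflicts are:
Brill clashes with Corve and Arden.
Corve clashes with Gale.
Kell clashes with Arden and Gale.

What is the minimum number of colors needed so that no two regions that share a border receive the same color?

The cycle Gale-Kell-Arden-Brill-Corve-Gale has odd length 5, so it cannot be 2-colored; at least 3 colors are needed.
3 colors suffice: color 1 → {Arden, Gale}; color 2 → {Corve, Kell}; color 3 → {Brill}. Each listed conflict is separated.

3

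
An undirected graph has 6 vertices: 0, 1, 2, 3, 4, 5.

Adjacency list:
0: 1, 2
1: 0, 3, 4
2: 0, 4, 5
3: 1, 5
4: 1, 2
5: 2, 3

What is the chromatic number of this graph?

The cycle 5-2-4-1-3-5 has odd length 5, so it cannot be 2-colored; at least 3 colors are needed.
3 colors suffice: color red → {1, 2}; color blue → {0, 4, 5}; color green → {3}. Every edge joins two different colors.

3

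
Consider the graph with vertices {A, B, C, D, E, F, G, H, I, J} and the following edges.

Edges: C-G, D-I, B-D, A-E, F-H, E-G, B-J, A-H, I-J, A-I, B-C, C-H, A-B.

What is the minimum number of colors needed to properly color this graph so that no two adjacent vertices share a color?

The cycle G-C-B-A-E-G has odd length 5, so it cannot be 2-colored; at least 3 colors are needed.
A valid assignment using 3 colors: A=blue, B=red, C=blue, D=blue, E=red, F=blue, G=green, H=red, I=red, J=blue. Every edge joins two different colors.

3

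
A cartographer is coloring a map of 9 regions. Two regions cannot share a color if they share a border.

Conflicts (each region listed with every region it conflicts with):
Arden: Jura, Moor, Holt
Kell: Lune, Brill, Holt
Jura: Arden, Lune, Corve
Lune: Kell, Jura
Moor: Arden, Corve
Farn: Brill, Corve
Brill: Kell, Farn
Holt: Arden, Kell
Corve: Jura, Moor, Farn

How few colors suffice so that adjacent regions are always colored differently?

The cycle Lune-Kell-Holt-Arden-Jura-Lune has odd length 5, so it cannot be 2-colored; at least 3 colors are needed.
3 colors suffice: color 1 → {Arden, Kell, Corve}; color 2 → {Jura, Moor, Brill, Holt}; color 3 → {Lune, Farn}. No two conflicting regions share a color.

3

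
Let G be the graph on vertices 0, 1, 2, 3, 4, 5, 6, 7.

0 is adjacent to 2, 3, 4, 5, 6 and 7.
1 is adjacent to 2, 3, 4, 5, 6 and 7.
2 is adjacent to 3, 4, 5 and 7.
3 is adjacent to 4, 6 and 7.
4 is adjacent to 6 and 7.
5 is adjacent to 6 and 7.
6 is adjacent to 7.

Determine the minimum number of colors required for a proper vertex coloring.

0, 2, 3, 4, 7 are mutually adjacent (a clique of size 5), so at least 5 colors are needed.
5 colors suffice: 0=c, 1=c, 2=e, 3=b, 4=d, 5=b, 6=e, 7=a. Every edge joins two different colors.

5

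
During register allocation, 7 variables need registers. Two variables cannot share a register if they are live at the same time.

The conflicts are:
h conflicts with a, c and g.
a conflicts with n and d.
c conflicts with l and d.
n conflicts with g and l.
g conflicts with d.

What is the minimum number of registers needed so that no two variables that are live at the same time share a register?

The cycle g-n-l-c-d-g has odd length 5, so it cannot be 2-colored; at least 3 registers are needed.
Using 3 registers: h=1, a=2, c=2, n=1, g=2, l=3, d=1. No two conflicting variables share a register.

3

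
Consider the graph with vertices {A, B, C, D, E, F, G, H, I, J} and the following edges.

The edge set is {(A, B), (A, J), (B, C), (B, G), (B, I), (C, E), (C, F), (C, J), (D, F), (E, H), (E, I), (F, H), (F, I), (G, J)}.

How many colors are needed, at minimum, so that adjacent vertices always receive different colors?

A and J are adjacent, so at least 2 colors are needed.
2 colors suffice: color 1 → {A, C, D, G, H, I}; color 2 → {B, E, F, J}. Each edge has distinct colors on its endpoints.

2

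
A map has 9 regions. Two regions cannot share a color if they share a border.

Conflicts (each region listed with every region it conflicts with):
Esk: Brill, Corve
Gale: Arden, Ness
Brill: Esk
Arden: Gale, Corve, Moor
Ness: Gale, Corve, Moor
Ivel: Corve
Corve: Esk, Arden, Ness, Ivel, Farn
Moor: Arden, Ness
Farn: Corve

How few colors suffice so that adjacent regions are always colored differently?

Gale and Ness conflict, so at least 2 colors are needed.
2 colors suffice: color 1 → {Gale, Brill, Corve, Moor}; color 2 → {Esk, Arden, Ness, Ivel, Farn}. No two conflicting regions share a color.

2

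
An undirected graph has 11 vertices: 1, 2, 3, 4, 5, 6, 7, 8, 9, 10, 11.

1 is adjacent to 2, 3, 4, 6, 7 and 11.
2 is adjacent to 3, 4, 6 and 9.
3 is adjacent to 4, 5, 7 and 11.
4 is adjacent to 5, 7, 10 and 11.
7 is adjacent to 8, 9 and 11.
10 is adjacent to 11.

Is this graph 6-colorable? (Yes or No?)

Yes

The chromatic number is 5. 1, 3, 4, 7, 11 form a clique, so at least 5 colors are needed.
5 colors suffice: color red → {4, 6, 8, 9}; color blue → {1, 5, 10}; color green → {2, 7}; color yellow → {3}; color purple → {11}.
Since 6 ≥ 5, a proper 6-coloring certainly exists.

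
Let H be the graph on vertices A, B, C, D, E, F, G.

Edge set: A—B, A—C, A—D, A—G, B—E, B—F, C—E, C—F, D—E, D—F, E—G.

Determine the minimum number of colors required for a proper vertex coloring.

A and B are adjacent, so at least 2 colors are needed.
2 colors suffice: color red → {A, E, F}; color blue → {B, C, D, G}. Each edge has distinct colors on its endpoints.

2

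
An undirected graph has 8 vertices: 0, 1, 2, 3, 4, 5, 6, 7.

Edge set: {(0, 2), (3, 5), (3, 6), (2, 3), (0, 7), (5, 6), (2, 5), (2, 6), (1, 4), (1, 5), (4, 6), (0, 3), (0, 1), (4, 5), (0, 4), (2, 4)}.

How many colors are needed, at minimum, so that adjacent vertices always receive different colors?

2, 4, 5, 6 are mutually adjacent (a clique of size 4), so at least 4 colors are needed.
4 colors suffice: color a → {3, 4, 7}; color b → {0, 5}; color c → {1, 2}; color d → {6}. Each edge has distinct colors on its endpoints.

4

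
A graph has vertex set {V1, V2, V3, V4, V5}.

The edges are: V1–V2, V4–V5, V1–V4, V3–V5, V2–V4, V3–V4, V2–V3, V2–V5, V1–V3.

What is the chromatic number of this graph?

4

V1, V2, V3, V4 form a clique, so at least 4 colors are needed.
One proper 4-coloring: V1=4, V2=3, V3=1, V4=2, V5=4. No two adjacent vertices share a color.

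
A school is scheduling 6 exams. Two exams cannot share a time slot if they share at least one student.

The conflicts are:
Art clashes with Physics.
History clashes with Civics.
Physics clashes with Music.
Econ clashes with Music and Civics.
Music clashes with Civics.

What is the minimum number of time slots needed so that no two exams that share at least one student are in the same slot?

3

Econ, Music, Civics are mutually in conflict, so at least 3 time slots are needed.
Using 3 time slots: Art=2, History=2, Physics=1, Econ=3, Music=2, Civics=1. No two conflicting exams share a time slot.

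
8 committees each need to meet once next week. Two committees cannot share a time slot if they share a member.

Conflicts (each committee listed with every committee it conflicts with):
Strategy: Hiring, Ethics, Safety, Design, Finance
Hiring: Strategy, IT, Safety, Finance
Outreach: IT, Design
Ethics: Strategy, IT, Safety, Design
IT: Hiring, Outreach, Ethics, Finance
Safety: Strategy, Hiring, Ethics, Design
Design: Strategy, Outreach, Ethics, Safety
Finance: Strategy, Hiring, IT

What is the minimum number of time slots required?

Strategy, Ethics, Safety, Design pairwise conflict, so at least 4 time slots are needed.
A valid assignment using 4 time slots: Strategy=1, Hiring=2, Outreach=2, Ethics=2, IT=1, Safety=3, Design=4, Finance=3. Every pair that conflicts lands in different time slots.

4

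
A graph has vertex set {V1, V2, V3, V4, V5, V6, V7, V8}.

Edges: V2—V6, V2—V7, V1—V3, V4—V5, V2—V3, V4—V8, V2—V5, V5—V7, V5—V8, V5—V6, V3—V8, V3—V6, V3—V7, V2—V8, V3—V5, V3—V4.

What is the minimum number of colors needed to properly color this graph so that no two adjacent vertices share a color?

4

V2, V3, V5, V6 are pairwise adjacent (a clique of size 4), so at least 4 colors are needed.
4 colors suffice: color 1 → {V3}; color 2 → {V1, V5}; color 3 → {V2, V4}; color 4 → {V6, V7, V8}. No two adjacent vertices share a color.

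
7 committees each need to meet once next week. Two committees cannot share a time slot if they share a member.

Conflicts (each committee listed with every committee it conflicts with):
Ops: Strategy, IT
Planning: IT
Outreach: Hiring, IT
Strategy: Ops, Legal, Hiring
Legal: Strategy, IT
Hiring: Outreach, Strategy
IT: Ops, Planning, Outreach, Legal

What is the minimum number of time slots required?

3

The cycle Hiring-Strategy-Ops-IT-Outreach-Hiring has odd length 5, so it cannot be 2-colored; at least 3 time slots are needed.
3 time slots suffice: time slot 1 → {Strategy, IT}; time slot 2 → {Ops, Planning, Legal, Hiring}; time slot 3 → {Outreach}. Every pair that conflicts lands in different time slots.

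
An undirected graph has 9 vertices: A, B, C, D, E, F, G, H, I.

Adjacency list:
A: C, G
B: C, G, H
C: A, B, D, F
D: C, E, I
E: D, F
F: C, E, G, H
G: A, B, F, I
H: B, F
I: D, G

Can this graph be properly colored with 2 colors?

The cycle F-C-D-I-G-F has odd length 5, so it cannot be 2-colored; at least 3 colors are needed.
So 2 colors are not enough.

No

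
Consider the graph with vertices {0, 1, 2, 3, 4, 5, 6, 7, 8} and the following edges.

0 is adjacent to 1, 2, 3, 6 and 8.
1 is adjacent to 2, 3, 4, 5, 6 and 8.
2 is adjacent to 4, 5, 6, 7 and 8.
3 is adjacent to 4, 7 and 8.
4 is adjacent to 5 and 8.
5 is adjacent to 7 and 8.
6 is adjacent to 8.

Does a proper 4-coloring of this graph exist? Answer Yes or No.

No

1, 2, 4, 5, 8 form a clique, so at least 5 colors are needed.
So 4 colors are not enough.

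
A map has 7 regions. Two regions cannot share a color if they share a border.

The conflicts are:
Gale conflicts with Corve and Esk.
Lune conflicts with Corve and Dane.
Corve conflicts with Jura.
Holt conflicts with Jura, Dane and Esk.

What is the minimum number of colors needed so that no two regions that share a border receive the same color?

3

The cycle Lune-Dane-Holt-Jura-Corve-Lune has odd length 5, so it cannot be 2-colored; at least 3 colors are needed.
3 colors suffice: Gale=3, Lune=3, Corve=1, Holt=1, Jura=2, Dane=2, Esk=2. Every pair that conflicts lands in different colors.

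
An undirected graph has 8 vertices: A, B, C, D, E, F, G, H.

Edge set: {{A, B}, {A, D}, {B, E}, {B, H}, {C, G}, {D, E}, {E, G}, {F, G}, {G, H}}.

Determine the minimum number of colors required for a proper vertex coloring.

2

C and G are adjacent, so at least 2 colors are needed.
2 colors suffice: A=2, B=1, C=2, D=1, E=2, F=2, G=1, H=2. Each edge has distinct colors on its endpoints.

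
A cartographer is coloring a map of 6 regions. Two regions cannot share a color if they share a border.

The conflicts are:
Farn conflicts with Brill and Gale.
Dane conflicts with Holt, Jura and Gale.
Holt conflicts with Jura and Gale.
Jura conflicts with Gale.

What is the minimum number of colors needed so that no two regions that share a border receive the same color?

4

Dane, Holt, Jura, Gale all conflict with each other, so at least 4 colors are needed.
One proper 4-coloring: Farn=2, Dane=2, Holt=4, Jura=3, Brill=1, Gale=1. Every pair that conflicts lands in different colors.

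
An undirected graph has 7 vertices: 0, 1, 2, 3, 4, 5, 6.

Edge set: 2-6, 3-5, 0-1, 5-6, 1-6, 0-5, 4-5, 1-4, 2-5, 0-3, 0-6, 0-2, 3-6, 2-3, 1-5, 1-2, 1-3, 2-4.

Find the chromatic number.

0, 1, 2, 3, 5, 6 form a clique, so at least 6 colors are needed.
6 colors suffice: 0=e, 1=b, 2=a, 3=f, 4=d, 5=c, 6=d. Every edge joins two different colors.

6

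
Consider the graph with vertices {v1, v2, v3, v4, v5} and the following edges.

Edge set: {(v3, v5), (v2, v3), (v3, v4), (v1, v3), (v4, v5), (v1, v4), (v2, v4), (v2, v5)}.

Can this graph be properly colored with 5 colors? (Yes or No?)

The chromatic number is 4. v2, v3, v4, v5 are pairwise adjacent (a clique of size 4), so at least 4 colors are needed.
4 colors suffice: color 1 → {v3}; color 2 → {v4}; color 3 → {v1, v5}; color 4 → {v2}.
Since 5 ≥ 4, a proper 5-coloring certainly exists.

Yes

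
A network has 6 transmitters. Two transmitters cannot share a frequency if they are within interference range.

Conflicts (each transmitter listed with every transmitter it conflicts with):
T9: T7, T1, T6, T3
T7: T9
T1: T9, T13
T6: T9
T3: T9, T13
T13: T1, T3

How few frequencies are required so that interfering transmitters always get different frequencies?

2

T9 and T7 conflict, so at least 2 frequencies are needed.
A valid assignment using 2 frequencies: T9=1, T7=2, T1=2, T6=2, T3=2, T13=1. No two conflicting transmitters share a frequency.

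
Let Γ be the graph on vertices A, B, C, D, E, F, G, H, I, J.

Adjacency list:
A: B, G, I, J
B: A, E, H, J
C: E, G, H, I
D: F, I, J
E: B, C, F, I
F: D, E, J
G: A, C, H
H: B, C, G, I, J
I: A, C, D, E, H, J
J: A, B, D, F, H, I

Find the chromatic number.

B, H, J are mutually adjacent, so at least 3 colors are needed.
3 colors suffice: color 1 → {C, J}; color 2 → {B, F, G, I}; color 3 → {A, D, E, H}. Every edge joins two different colors.

3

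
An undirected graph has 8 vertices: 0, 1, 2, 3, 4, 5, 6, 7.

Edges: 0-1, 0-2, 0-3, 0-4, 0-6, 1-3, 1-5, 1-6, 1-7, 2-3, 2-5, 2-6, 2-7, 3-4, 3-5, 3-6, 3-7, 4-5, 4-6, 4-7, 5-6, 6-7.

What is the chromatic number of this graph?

4

1, 3, 5, 6 are mutually adjacent (a clique of size 4), so at least 4 colors are needed.
4 colors suffice: color red → {6}; color blue → {3}; color green → {0, 5, 7}; color yellow → {1, 2, 4}. Every edge joins two different colors.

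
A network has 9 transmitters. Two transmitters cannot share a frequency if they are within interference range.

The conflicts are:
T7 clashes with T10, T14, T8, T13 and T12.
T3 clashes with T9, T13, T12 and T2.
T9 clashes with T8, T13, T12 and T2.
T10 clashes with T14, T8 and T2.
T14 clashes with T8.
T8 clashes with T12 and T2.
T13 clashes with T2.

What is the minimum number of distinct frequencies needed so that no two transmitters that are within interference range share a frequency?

4

T7, T10, T14, T8 all conflict with each other, so at least 4 frequencies are needed.
4 frequencies suffice: frequency 1 → {T8, T13}; frequency 2 → {T7, T9}; frequency 3 → {T14, T12, T2}; frequency 4 → {T3, T10}. Every pair that conflicts lands in different frequencies.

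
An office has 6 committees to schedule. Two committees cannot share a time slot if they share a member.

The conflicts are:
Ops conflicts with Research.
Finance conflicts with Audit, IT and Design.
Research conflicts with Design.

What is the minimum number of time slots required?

2

Research and Design conflict, so at least 2 time slots are needed.
2 time slots suffice: Ops=2, Finance=1, Audit=2, Research=1, IT=2, Design=2. Every pair that conflicts lands in different time slots.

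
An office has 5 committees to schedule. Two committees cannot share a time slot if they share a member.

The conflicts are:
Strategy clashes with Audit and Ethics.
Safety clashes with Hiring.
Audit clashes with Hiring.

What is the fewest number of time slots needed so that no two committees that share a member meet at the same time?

Strategy and Audit conflict, so at least 2 time slots are needed.
2 time slots suffice: time slot 1 → {Strategy, Hiring}; time slot 2 → {Safety, Audit, Ethics}. Every pair that conflicts lands in different time slots.

2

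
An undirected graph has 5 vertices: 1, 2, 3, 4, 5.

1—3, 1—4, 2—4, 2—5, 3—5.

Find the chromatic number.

The cycle 3-5-2-4-1-3 has odd length 5, so it cannot be 2-colored; at least 3 colors are needed.
3 colors suffice: color red → {1, 2}; color blue → {4, 5}; color green → {3}. No two adjacent vertices share a color.

3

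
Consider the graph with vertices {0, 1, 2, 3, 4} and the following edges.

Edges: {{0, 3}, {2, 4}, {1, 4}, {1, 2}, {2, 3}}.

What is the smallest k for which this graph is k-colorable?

1, 2, 4 form a triangle, so at least 3 colors are needed.
A valid assignment using 3 colors: 0=red, 1=green, 2=red, 3=blue, 4=blue. Every edge joins two different colors.

3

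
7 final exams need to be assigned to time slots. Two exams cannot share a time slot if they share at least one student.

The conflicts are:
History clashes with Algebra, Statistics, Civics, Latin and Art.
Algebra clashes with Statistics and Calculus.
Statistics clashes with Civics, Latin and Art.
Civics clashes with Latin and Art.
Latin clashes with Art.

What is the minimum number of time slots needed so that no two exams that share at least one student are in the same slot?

History, Statistics, Civics, Latin, Art pairwise conflict, so at least 5 time slots are needed.
5 time slots suffice: time slot 1 → {Statistics, Calculus}; time slot 2 → {History}; time slot 3 → {Algebra, Civics}; time slot 4 → {Latin}; time slot 5 → {Art}. Each listed conflict is separated.

5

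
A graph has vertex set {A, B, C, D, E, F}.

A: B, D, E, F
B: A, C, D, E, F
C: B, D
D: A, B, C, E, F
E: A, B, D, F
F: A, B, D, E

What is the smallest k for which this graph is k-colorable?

A, B, D, E, F are mutually adjacent (a clique of size 5), so at least 5 colors are needed.
5 colors suffice: color 1 → {D}; color 2 → {B}; color 3 → {C, E}; color 4 → {F}; color 5 → {A}. Each edge has distinct colors on its endpoints.

5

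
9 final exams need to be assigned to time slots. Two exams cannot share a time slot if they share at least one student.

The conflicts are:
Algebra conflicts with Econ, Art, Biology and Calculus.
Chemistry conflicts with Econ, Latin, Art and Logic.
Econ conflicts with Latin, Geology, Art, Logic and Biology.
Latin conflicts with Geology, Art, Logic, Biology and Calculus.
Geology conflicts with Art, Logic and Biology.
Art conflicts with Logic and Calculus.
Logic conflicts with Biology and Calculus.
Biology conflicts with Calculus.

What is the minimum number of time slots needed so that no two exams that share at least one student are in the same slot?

Chemistry, Econ, Latin, Art, Logic pairwise conflict, so at least 5 time slots are needed.
Using 5 time slots: Algebra=2, Chemistry=5, Econ=4, Latin=3, Geology=5, Art=1, Logic=2, Biology=1, Calculus=4. Each listed conflict is separated.

5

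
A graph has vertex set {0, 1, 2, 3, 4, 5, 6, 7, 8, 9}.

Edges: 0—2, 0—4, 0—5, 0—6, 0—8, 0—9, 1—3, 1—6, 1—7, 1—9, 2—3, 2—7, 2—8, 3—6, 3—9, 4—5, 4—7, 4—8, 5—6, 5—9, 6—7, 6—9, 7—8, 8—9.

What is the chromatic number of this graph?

4

1, 3, 6, 9 form a clique, so at least 4 colors are needed.
A valid assignment using 4 colors: 0=blue, 1=yellow, 2=green, 3=blue, 4=green, 5=yellow, 6=red, 7=blue, 8=red, 9=green. Every edge joins two different colors.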